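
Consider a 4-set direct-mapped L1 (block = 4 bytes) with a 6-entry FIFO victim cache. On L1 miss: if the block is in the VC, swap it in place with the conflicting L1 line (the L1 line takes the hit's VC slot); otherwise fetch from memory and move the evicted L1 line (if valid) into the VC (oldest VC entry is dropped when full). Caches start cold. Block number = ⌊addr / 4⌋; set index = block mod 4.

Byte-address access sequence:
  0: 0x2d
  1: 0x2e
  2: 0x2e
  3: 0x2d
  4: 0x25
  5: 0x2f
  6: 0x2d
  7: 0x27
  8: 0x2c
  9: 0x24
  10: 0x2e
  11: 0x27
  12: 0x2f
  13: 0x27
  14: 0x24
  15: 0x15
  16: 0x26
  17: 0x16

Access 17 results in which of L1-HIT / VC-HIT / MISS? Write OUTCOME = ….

0: 0x2d (blk 11, set 3) → MISS  vc=[]
1: 0x2e (blk 11, set 3) → L1-HIT  vc=[]
2: 0x2e (blk 11, set 3) → L1-HIT  vc=[]
3: 0x2d (blk 11, set 3) → L1-HIT  vc=[]
4: 0x25 (blk 9, set 1) → MISS  vc=[]
5: 0x2f (blk 11, set 3) → L1-HIT  vc=[]
6: 0x2d (blk 11, set 3) → L1-HIT  vc=[]
7: 0x27 (blk 9, set 1) → L1-HIT  vc=[]
8: 0x2c (blk 11, set 3) → L1-HIT  vc=[]
9: 0x24 (blk 9, set 1) → L1-HIT  vc=[]
10: 0x2e (blk 11, set 3) → L1-HIT  vc=[]
11: 0x27 (blk 9, set 1) → L1-HIT  vc=[]
12: 0x2f (blk 11, set 3) → L1-HIT  vc=[]
13: 0x27 (blk 9, set 1) → L1-HIT  vc=[]
14: 0x24 (blk 9, set 1) → L1-HIT  vc=[]
15: 0x15 (blk 5, set 1) → MISS  vc=[9]
16: 0x26 (blk 9, set 1) → VC-HIT  vc=[5]
17: 0x16 (blk 5, set 1) → VC-HIT  vc=[9]

OUTCOME = VC-HIT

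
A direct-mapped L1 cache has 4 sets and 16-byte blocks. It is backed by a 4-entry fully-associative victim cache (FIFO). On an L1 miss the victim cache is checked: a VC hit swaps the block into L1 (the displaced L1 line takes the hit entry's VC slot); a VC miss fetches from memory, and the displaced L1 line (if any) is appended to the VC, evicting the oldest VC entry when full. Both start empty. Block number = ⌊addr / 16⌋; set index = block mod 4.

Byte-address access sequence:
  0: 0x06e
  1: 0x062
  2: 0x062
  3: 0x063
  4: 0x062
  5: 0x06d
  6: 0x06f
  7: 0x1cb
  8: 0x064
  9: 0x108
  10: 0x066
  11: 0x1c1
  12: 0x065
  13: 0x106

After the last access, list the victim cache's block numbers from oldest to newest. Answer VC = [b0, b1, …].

  [0] addr=0x6e blk=6 s=2: MISS | VC []
  [1] addr=0x62 blk=6 s=2: L1-HIT | VC []
  [2] addr=0x62 blk=6 s=2: L1-HIT | VC []
  [3] addr=0x63 blk=6 s=2: L1-HIT | VC []
  [4] addr=0x62 blk=6 s=2: L1-HIT | VC []
  [5] addr=0x6d blk=6 s=2: L1-HIT | VC []
  [6] addr=0x6f blk=6 s=2: L1-HIT | VC []
  [7] addr=0x1cb blk=28 s=0: MISS | VC []
  [8] addr=0x64 blk=6 s=2: L1-HIT | VC []
  [9] addr=0x108 blk=16 s=0: MISS | VC [28]
  [10] addr=0x66 blk=6 s=2: L1-HIT | VC [28]
  [11] addr=0x1c1 blk=28 s=0: VC-HIT | VC [16]
  [12] addr=0x65 blk=6 s=2: L1-HIT | VC [16]
  [13] addr=0x106 blk=16 s=0: VC-HIT | VC [28]

VC = [28]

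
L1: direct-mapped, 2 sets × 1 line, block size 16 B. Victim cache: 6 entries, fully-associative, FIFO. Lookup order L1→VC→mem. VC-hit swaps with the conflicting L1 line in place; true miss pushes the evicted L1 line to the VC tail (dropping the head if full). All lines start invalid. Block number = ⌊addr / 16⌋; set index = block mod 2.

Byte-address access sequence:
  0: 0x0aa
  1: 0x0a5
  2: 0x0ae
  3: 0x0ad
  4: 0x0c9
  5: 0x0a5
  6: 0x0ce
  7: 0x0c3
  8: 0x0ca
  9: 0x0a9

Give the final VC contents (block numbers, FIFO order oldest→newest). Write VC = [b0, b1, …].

VC = [12]

#0 0xaa→b10/s0 MISS; vc=[]
#1 0xa5→b10/s0 L1-HIT; vc=[]
#2 0xae→b10/s0 L1-HIT; vc=[]
#3 0xad→b10/s0 L1-HIT; vc=[]
#4 0xc9→b12/s0 MISS; vc=[10]
#5 0xa5→b10/s0 VC-HIT; vc=[12]
#6 0xce→b12/s0 VC-HIT; vc=[10]
#7 0xc3→b12/s0 L1-HIT; vc=[10]
#8 0xca→b12/s0 L1-HIT; vc=[10]
#9 0xa9→b10/s0 VC-HIT; vc=[12]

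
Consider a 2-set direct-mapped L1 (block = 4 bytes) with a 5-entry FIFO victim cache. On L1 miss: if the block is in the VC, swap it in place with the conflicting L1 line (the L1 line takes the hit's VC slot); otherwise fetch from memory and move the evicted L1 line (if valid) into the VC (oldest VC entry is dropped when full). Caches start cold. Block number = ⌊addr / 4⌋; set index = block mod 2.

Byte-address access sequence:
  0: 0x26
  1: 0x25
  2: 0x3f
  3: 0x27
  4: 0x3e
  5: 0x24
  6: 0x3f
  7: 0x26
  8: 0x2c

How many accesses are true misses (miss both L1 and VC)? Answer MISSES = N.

  [0] addr=0x26 blk=9 s=1: MISS | VC []
  [1] addr=0x25 blk=9 s=1: L1-HIT | VC []
  [2] addr=0x3f blk=15 s=1: MISS | VC [9]
  [3] addr=0x27 blk=9 s=1: VC-HIT | VC [15]
  [4] addr=0x3e blk=15 s=1: VC-HIT | VC [9]
  [5] addr=0x24 blk=9 s=1: VC-HIT | VC [15]
  [6] addr=0x3f blk=15 s=1: VC-HIT | VC [9]
  [7] addr=0x26 blk=9 s=1: VC-HIT | VC [15]
  [8] addr=0x2c blk=11 s=1: MISS | VC [15, 9]

MISSES = 3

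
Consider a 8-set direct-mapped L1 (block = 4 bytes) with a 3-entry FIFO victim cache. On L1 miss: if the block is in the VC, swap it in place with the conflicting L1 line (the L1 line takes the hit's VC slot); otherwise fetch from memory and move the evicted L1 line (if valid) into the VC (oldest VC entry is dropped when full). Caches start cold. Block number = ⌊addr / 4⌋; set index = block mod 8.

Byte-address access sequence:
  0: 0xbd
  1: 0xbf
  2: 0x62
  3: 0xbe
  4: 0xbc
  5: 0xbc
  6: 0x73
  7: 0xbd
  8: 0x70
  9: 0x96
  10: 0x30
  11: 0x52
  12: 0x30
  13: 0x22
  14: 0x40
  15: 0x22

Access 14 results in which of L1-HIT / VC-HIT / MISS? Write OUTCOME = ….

OUTCOME = MISS

#0 0xbd→b47/s7 MISS; vc=[]
#1 0xbf→b47/s7 L1-HIT; vc=[]
#2 0x62→b24/s0 MISS; vc=[]
#3 0xbe→b47/s7 L1-HIT; vc=[]
#4 0xbc→b47/s7 L1-HIT; vc=[]
#5 0xbc→b47/s7 L1-HIT; vc=[]
#6 0x73→b28/s4 MISS; vc=[]
#7 0xbd→b47/s7 L1-HIT; vc=[]
#8 0x70→b28/s4 L1-HIT; vc=[]
#9 0x96→b37/s5 MISS; vc=[]
#10 0x30→b12/s4 MISS; vc=[28]
#11 0x52→b20/s4 MISS; vc=[28,12]
#12 0x30→b12/s4 VC-HIT; vc=[28,20]
#13 0x22→b8/s0 MISS; vc=[28,20,24]
#14 0x40→b16/s0 MISS; vc=[20,24,8]
#15 0x22→b8/s0 VC-HIT; vc=[20,24,16]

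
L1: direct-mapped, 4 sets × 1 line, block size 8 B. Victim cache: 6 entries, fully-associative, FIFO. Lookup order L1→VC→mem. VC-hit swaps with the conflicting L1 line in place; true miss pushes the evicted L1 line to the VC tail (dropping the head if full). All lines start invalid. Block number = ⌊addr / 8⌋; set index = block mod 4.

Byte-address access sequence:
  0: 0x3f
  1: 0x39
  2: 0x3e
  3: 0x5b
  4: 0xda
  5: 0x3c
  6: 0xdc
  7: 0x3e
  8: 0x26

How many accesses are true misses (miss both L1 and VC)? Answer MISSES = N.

MISSES = 4

0: 0x3f (blk 7, set 3) → MISS  vc=[]
1: 0x39 (blk 7, set 3) → L1-HIT  vc=[]
2: 0x3e (blk 7, set 3) → L1-HIT  vc=[]
3: 0x5b (blk 11, set 3) → MISS  vc=[7]
4: 0xda (blk 27, set 3) → MISS  vc=[7, 11]
5: 0x3c (blk 7, set 3) → VC-HIT  vc=[27, 11]
6: 0xdc (blk 27, set 3) → VC-HIT  vc=[7, 11]
7: 0x3e (blk 7, set 3) → VC-HIT  vc=[27, 11]
8: 0x26 (blk 4, set 0) → MISS  vc=[27, 11]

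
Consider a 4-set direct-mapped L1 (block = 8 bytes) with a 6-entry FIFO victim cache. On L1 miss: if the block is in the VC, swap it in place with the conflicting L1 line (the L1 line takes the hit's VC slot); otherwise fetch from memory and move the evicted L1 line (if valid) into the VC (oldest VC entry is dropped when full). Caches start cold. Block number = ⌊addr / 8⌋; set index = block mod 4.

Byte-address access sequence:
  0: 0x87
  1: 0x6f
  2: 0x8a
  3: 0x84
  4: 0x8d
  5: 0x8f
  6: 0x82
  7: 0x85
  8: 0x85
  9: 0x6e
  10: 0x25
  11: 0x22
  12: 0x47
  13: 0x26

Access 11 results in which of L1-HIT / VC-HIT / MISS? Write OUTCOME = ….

0: 0x87 (blk 16, set 0) → MISS  vc=[]
1: 0x6f (blk 13, set 1) → MISS  vc=[]
2: 0x8a (blk 17, set 1) → MISS  vc=[13]
3: 0x84 (blk 16, set 0) → L1-HIT  vc=[13]
4: 0x8d (blk 17, set 1) → L1-HIT  vc=[13]
5: 0x8f (blk 17, set 1) → L1-HIT  vc=[13]
6: 0x82 (blk 16, set 0) → L1-HIT  vc=[13]
7: 0x85 (blk 16, set 0) → L1-HIT  vc=[13]
8: 0x85 (blk 16, set 0) → L1-HIT  vc=[13]
9: 0x6e (blk 13, set 1) → VC-HIT  vc=[17]
10: 0x25 (blk 4, set 0) → MISS  vc=[17, 16]
11: 0x22 (blk 4, set 0) → L1-HIT  vc=[17, 16]
12: 0x47 (blk 8, set 0) → MISS  vc=[17, 16, 4]
13: 0x26 (blk 4, set 0) → VC-HIT  vc=[17, 16, 8]

OUTCOME = L1-HIT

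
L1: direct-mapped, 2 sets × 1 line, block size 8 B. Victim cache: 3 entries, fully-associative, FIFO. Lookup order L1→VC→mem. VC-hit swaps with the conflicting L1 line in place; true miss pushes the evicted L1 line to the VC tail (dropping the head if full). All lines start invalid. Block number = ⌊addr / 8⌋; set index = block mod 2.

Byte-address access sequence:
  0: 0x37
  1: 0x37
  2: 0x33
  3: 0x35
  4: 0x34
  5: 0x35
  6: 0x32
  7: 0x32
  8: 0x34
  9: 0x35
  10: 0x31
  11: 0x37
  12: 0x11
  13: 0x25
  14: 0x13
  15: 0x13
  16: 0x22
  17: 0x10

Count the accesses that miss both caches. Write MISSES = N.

MISSES = 3

0: 0x37 (blk 6, set 0) → MISS  vc=[]
1: 0x37 (blk 6, set 0) → L1-HIT  vc=[]
2: 0x33 (blk 6, set 0) → L1-HIT  vc=[]
3: 0x35 (blk 6, set 0) → L1-HIT  vc=[]
4: 0x34 (blk 6, set 0) → L1-HIT  vc=[]
5: 0x35 (blk 6, set 0) → L1-HIT  vc=[]
6: 0x32 (blk 6, set 0) → L1-HIT  vc=[]
7: 0x32 (blk 6, set 0) → L1-HIT  vc=[]
8: 0x34 (blk 6, set 0) → L1-HIT  vc=[]
9: 0x35 (blk 6, set 0) → L1-HIT  vc=[]
10: 0x31 (blk 6, set 0) → L1-HIT  vc=[]
11: 0x37 (blk 6, set 0) → L1-HIT  vc=[]
12: 0x11 (blk 2, set 0) → MISS  vc=[6]
13: 0x25 (blk 4, set 0) → MISS  vc=[6, 2]
14: 0x13 (blk 2, set 0) → VC-HIT  vc=[6, 4]
15: 0x13 (blk 2, set 0) → L1-HIT  vc=[6, 4]
16: 0x22 (blk 4, set 0) → VC-HIT  vc=[6, 2]
17: 0x10 (blk 2, set 0) → VC-HIT  vc=[6, 4]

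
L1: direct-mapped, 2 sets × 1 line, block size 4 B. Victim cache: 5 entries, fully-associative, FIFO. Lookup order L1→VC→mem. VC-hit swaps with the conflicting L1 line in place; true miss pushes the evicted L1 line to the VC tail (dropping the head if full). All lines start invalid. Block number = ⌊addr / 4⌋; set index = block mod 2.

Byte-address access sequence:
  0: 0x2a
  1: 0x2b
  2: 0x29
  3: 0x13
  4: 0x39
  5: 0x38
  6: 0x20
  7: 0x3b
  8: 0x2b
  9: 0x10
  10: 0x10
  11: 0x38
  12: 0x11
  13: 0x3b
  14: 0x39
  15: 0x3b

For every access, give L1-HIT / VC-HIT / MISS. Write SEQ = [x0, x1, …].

0: 0x2a (blk 10, set 0) → MISS  vc=[]
1: 0x2b (blk 10, set 0) → L1-HIT  vc=[]
2: 0x29 (blk 10, set 0) → L1-HIT  vc=[]
3: 0x13 (blk 4, set 0) → MISS  vc=[10]
4: 0x39 (blk 14, set 0) → MISS  vc=[10, 4]
5: 0x38 (blk 14, set 0) → L1-HIT  vc=[10, 4]
6: 0x20 (blk 8, set 0) → MISS  vc=[10, 4, 14]
7: 0x3b (blk 14, set 0) → VC-HIT  vc=[10, 4, 8]
8: 0x2b (blk 10, set 0) → VC-HIT  vc=[14, 4, 8]
9: 0x10 (blk 4, set 0) → VC-HIT  vc=[14, 10, 8]
10: 0x10 (blk 4, set 0) → L1-HIT  vc=[14, 10, 8]
11: 0x38 (blk 14, set 0) → VC-HIT  vc=[4, 10, 8]
12: 0x11 (blk 4, set 0) → VC-HIT  vc=[14, 10, 8]
13: 0x3b (blk 14, set 0) → VC-HIT  vc=[4, 10, 8]
14: 0x39 (blk 14, set 0) → L1-HIT  vc=[4, 10, 8]
15: 0x3b (blk 14, set 0) → L1-HIT  vc=[4, 10, 8]

SEQ = [MISS, L1-HIT, L1-HIT, MISS, MISS, L1-HIT, MISS, VC-HIT, VC-HIT, VC-HIT, L1-HIT, VC-HIT, VC-HIT, VC-HIT, L1-HIT, L1-HIT]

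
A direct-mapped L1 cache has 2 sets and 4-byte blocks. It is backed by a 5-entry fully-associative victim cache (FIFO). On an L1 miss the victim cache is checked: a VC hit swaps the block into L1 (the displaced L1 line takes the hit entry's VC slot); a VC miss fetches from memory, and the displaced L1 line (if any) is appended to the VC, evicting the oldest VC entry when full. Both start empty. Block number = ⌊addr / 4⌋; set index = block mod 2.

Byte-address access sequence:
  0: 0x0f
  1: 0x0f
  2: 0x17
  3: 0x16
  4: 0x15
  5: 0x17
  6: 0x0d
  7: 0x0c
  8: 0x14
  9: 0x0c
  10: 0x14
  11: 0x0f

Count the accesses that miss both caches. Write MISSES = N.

#0 0xf→b3/s1 MISS; vc=[]
#1 0xf→b3/s1 L1-HIT; vc=[]
#2 0x17→b5/s1 MISS; vc=[3]
#3 0x16→b5/s1 L1-HIT; vc=[3]
#4 0x15→b5/s1 L1-HIT; vc=[3]
#5 0x17→b5/s1 L1-HIT; vc=[3]
#6 0xd→b3/s1 VC-HIT; vc=[5]
#7 0xc→b3/s1 L1-HIT; vc=[5]
#8 0x14→b5/s1 VC-HIT; vc=[3]
#9 0xc→b3/s1 VC-HIT; vc=[5]
#10 0x14→b5/s1 VC-HIT; vc=[3]
#11 0xf→b3/s1 VC-HIT; vc=[5]

MISSES = 2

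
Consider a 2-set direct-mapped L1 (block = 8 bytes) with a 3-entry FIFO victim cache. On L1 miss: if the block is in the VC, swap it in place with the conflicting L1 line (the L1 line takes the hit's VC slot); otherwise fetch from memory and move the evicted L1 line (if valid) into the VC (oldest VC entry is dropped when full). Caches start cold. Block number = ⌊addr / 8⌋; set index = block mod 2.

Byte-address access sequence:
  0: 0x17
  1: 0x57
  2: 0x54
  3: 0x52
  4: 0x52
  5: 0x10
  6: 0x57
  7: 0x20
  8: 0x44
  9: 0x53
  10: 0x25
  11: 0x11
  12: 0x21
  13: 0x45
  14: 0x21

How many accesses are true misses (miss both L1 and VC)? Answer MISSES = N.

MISSES = 4

#0 0x17→b2/s0 MISS; vc=[]
#1 0x57→b10/s0 MISS; vc=[2]
#2 0x54→b10/s0 L1-HIT; vc=[2]
#3 0x52→b10/s0 L1-HIT; vc=[2]
#4 0x52→b10/s0 L1-HIT; vc=[2]
#5 0x10→b2/s0 VC-HIT; vc=[10]
#6 0x57→b10/s0 VC-HIT; vc=[2]
#7 0x20→b4/s0 MISS; vc=[2,10]
#8 0x44→b8/s0 MISS; vc=[2,10,4]
#9 0x53→b10/s0 VC-HIT; vc=[2,8,4]
#10 0x25→b4/s0 VC-HIT; vc=[2,8,10]
#11 0x11→b2/s0 VC-HIT; vc=[4,8,10]
#12 0x21→b4/s0 VC-HIT; vc=[2,8,10]
#13 0x45→b8/s0 VC-HIT; vc=[2,4,10]
#14 0x21→b4/s0 VC-HIT; vc=[2,8,10]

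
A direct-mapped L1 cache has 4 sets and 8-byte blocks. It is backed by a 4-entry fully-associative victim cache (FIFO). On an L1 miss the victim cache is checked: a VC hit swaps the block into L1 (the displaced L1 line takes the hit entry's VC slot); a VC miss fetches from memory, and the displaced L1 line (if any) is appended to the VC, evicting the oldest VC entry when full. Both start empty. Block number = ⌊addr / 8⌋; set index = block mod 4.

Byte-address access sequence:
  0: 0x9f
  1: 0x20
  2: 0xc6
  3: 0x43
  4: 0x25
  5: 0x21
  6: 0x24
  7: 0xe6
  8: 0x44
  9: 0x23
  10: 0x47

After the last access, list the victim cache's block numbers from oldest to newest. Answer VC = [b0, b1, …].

  [0] addr=0x9f blk=19 s=3: MISS | VC []
  [1] addr=0x20 blk=4 s=0: MISS | VC []
  [2] addr=0xc6 blk=24 s=0: MISS | VC [4]
  [3] addr=0x43 blk=8 s=0: MISS | VC [4, 24]
  [4] addr=0x25 blk=4 s=0: VC-HIT | VC [8, 24]
  [5] addr=0x21 blk=4 s=0: L1-HIT | VC [8, 24]
  [6] addr=0x24 blk=4 s=0: L1-HIT | VC [8, 24]
  [7] addr=0xe6 blk=28 s=0: MISS | VC [8, 24, 4]
  [8] addr=0x44 blk=8 s=0: VC-HIT | VC [28, 24, 4]
  [9] addr=0x23 blk=4 s=0: VC-HIT | VC [28, 24, 8]
  [10] addr=0x47 blk=8 s=0: VC-HIT | VC [28, 24, 4]

VC = [28, 24, 4]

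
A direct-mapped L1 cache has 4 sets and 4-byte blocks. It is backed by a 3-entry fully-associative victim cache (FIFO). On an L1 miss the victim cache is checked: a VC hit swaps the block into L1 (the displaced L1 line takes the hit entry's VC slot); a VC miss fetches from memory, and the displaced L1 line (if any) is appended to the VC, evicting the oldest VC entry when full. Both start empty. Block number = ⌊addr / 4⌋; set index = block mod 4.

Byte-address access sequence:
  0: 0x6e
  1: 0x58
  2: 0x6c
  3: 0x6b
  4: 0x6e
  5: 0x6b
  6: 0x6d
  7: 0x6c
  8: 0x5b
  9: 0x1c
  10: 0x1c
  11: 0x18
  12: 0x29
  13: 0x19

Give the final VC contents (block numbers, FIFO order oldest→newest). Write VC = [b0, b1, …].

VC = [27, 22, 10]

#0 0x6e→b27/s3 MISS; vc=[]
#1 0x58→b22/s2 MISS; vc=[]
#2 0x6c→b27/s3 L1-HIT; vc=[]
#3 0x6b→b26/s2 MISS; vc=[22]
#4 0x6e→b27/s3 L1-HIT; vc=[22]
#5 0x6b→b26/s2 L1-HIT; vc=[22]
#6 0x6d→b27/s3 L1-HIT; vc=[22]
#7 0x6c→b27/s3 L1-HIT; vc=[22]
#8 0x5b→b22/s2 VC-HIT; vc=[26]
#9 0x1c→b7/s3 MISS; vc=[26,27]
#10 0x1c→b7/s3 L1-HIT; vc=[26,27]
#11 0x18→b6/s2 MISS; vc=[26,27,22]
#12 0x29→b10/s2 MISS; vc=[27,22,6]
#13 0x19→b6/s2 VC-HIT; vc=[27,22,10]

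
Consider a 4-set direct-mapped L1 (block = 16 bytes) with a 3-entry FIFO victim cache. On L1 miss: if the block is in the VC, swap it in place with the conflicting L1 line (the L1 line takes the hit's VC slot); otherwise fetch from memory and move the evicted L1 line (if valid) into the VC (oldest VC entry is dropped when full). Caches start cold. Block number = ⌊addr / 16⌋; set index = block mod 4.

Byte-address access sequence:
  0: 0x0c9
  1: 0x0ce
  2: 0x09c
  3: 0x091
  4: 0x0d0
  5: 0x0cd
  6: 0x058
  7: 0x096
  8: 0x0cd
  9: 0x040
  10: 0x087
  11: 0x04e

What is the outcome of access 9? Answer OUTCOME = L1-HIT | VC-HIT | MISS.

0: 0xc9 (blk 12, set 0) → MISS  vc=[]
1: 0xce (blk 12, set 0) → L1-HIT  vc=[]
2: 0x9c (blk 9, set 1) → MISS  vc=[]
3: 0x91 (blk 9, set 1) → L1-HIT  vc=[]
4: 0xd0 (blk 13, set 1) → MISS  vc=[9]
5: 0xcd (blk 12, set 0) → L1-HIT  vc=[9]
6: 0x58 (blk 5, set 1) → MISS  vc=[9, 13]
7: 0x96 (blk 9, set 1) → VC-HIT  vc=[5, 13]
8: 0xcd (blk 12, set 0) → L1-HIT  vc=[5, 13]
9: 0x40 (blk 4, set 0) → MISS  vc=[5, 13, 12]
10: 0x87 (blk 8, set 0) → MISS  vc=[13, 12, 4]
11: 0x4e (blk 4, set 0) → VC-HIT  vc=[13, 12, 8]

OUTCOME = MISS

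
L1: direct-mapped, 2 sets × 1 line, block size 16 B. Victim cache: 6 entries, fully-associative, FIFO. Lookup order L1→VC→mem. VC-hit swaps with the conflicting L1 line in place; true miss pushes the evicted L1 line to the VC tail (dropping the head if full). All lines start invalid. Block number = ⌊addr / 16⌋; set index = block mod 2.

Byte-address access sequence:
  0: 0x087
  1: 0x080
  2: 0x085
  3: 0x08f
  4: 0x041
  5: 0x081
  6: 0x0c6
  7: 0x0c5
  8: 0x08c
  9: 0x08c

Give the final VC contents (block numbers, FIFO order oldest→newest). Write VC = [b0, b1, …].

  [0] addr=0x87 blk=8 s=0: MISS | VC []
  [1] addr=0x80 blk=8 s=0: L1-HIT | VC []
  [2] addr=0x85 blk=8 s=0: L1-HIT | VC []
  [3] addr=0x8f blk=8 s=0: L1-HIT | VC []
  [4] addr=0x41 blk=4 s=0: MISS | VC [8]
  [5] addr=0x81 blk=8 s=0: VC-HIT | VC [4]
  [6] addr=0xc6 blk=12 s=0: MISS | VC [4, 8]
  [7] addr=0xc5 blk=12 s=0: L1-HIT | VC [4, 8]
  [8] addr=0x8c blk=8 s=0: VC-HIT | VC [4, 12]
  [9] addr=0x8c blk=8 s=0: L1-HIT | VC [4, 12]

VC = [4, 12]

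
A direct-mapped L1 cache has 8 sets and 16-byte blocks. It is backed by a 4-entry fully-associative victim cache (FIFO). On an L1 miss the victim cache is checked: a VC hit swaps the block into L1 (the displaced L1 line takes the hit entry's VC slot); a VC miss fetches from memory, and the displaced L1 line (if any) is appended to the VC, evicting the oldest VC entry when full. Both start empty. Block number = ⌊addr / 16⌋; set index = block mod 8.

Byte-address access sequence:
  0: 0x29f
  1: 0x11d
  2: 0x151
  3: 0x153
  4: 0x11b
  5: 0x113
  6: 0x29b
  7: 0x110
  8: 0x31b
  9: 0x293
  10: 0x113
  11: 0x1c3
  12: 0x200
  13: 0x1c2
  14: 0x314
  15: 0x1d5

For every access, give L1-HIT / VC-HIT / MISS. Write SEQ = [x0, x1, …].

  [0] addr=0x29f blk=41 s=1: MISS | VC []
  [1] addr=0x11d blk=17 s=1: MISS | VC [41]
  [2] addr=0x151 blk=21 s=5: MISS | VC [41]
  [3] addr=0x153 blk=21 s=5: L1-HIT | VC [41]
  [4] addr=0x11b blk=17 s=1: L1-HIT | VC [41]
  [5] addr=0x113 blk=17 s=1: L1-HIT | VC [41]
  [6] addr=0x29b blk=41 s=1: VC-HIT | VC [17]
  [7] addr=0x110 blk=17 s=1: VC-HIT | VC [41]
  [8] addr=0x31b blk=49 s=1: MISS | VC [41, 17]
  [9] addr=0x293 blk=41 s=1: VC-HIT | VC [49, 17]
  [10] addr=0x113 blk=17 s=1: VC-HIT | VC [49, 41]
  [11] addr=0x1c3 blk=28 s=4: MISS | VC [49, 41]
  [12] addr=0x200 blk=32 s=0: MISS | VC [49, 41]
  [13] addr=0x1c2 blk=28 s=4: L1-HIT | VC [49, 41]
  [14] addr=0x314 blk=49 s=1: VC-HIT | VC [17, 41]
  [15] addr=0x1d5 blk=29 s=5: MISS | VC [17, 41, 21]

SEQ = [MISS, MISS, MISS, L1-HIT, L1-HIT, L1-HIT, VC-HIT, VC-HIT, MISS, VC-HIT, VC-HIT, MISS, MISS, L1-HIT, VC-HIT, MISS]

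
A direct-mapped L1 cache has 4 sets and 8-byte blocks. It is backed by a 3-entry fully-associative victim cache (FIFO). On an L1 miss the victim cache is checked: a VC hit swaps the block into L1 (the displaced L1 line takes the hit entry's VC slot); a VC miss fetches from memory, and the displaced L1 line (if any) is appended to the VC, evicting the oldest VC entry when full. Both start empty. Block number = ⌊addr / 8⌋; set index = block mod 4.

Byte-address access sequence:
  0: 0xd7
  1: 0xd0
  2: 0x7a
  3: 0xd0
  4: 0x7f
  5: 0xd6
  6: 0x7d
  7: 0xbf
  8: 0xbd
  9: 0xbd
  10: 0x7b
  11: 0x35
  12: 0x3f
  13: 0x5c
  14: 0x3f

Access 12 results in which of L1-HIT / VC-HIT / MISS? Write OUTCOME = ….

  [0] addr=0xd7 blk=26 s=2: MISS | VC []
  [1] addr=0xd0 blk=26 s=2: L1-HIT | VC []
  [2] addr=0x7a blk=15 s=3: MISS | VC []
  [3] addr=0xd0 blk=26 s=2: L1-HIT | VC []
  [4] addr=0x7f blk=15 s=3: L1-HIT | VC []
  [5] addr=0xd6 blk=26 s=2: L1-HIT | VC []
  [6] addr=0x7d blk=15 s=3: L1-HIT | VC []
  [7] addr=0xbf blk=23 s=3: MISS | VC [15]
  [8] addr=0xbd blk=23 s=3: L1-HIT | VC [15]
  [9] addr=0xbd blk=23 s=3: L1-HIT | VC [15]
  [10] addr=0x7b blk=15 s=3: VC-HIT | VC [23]
  [11] addr=0x35 blk=6 s=2: MISS | VC [23, 26]
  [12] addr=0x3f blk=7 s=3: MISS | VC [23, 26, 15]
  [13] addr=0x5c blk=11 s=3: MISS | VC [26, 15, 7]
  [14] addr=0x3f blk=7 s=3: VC-HIT | VC [26, 15, 11]

OUTCOME = MISS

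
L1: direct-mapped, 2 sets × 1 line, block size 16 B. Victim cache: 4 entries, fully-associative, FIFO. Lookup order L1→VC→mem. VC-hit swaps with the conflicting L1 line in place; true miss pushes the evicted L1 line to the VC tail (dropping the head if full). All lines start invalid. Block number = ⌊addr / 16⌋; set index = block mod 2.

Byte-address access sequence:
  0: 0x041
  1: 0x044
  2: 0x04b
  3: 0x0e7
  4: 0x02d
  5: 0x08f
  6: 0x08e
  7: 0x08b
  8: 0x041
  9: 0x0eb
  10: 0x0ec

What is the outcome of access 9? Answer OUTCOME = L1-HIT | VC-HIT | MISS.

OUTCOME = VC-HIT

  [0] addr=0x41 blk=4 s=0: MISS | VC []
  [1] addr=0x44 blk=4 s=0: L1-HIT | VC []
  [2] addr=0x4b blk=4 s=0: L1-HIT | VC []
  [3] addr=0xe7 blk=14 s=0: MISS | VC [4]
  [4] addr=0x2d blk=2 s=0: MISS | VC [4, 14]
  [5] addr=0x8f blk=8 s=0: MISS | VC [4, 14, 2]
  [6] addr=0x8e blk=8 s=0: L1-HIT | VC [4, 14, 2]
  [7] addr=0x8b blk=8 s=0: L1-HIT | VC [4, 14, 2]
  [8] addr=0x41 blk=4 s=0: VC-HIT | VC [8, 14, 2]
  [9] addr=0xeb blk=14 s=0: VC-HIT | VC [8, 4, 2]
  [10] addr=0xec blk=14 s=0: L1-HIT | VC [8, 4, 2]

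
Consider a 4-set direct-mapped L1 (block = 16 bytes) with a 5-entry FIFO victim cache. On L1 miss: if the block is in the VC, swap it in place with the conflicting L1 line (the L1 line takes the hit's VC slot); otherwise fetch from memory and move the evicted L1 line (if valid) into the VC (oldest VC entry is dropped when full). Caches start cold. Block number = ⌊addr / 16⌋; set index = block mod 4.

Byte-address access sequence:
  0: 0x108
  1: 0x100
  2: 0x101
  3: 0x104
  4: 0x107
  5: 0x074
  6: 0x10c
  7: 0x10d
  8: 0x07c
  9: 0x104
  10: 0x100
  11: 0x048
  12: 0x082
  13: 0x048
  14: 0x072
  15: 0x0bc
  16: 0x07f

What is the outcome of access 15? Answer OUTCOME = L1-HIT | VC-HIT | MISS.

0: 0x108 (blk 16, set 0) → MISS  vc=[]
1: 0x100 (blk 16, set 0) → L1-HIT  vc=[]
2: 0x101 (blk 16, set 0) → L1-HIT  vc=[]
3: 0x104 (blk 16, set 0) → L1-HIT  vc=[]
4: 0x107 (blk 16, set 0) → L1-HIT  vc=[]
5: 0x74 (blk 7, set 3) → MISS  vc=[]
6: 0x10c (blk 16, set 0) → L1-HIT  vc=[]
7: 0x10d (blk 16, set 0) → L1-HIT  vc=[]
8: 0x7c (blk 7, set 3) → L1-HIT  vc=[]
9: 0x104 (blk 16, set 0) → L1-HIT  vc=[]
10: 0x100 (blk 16, set 0) → L1-HIT  vc=[]
11: 0x48 (blk 4, set 0) → MISS  vc=[16]
12: 0x82 (blk 8, set 0) → MISS  vc=[16, 4]
13: 0x48 (blk 4, set 0) → VC-HIT  vc=[16, 8]
14: 0x72 (blk 7, set 3) → L1-HIT  vc=[16, 8]
15: 0xbc (blk 11, set 3) → MISS  vc=[16, 8, 7]
16: 0x7f (blk 7, set 3) → VC-HIT  vc=[16, 8, 11]

OUTCOME = MISS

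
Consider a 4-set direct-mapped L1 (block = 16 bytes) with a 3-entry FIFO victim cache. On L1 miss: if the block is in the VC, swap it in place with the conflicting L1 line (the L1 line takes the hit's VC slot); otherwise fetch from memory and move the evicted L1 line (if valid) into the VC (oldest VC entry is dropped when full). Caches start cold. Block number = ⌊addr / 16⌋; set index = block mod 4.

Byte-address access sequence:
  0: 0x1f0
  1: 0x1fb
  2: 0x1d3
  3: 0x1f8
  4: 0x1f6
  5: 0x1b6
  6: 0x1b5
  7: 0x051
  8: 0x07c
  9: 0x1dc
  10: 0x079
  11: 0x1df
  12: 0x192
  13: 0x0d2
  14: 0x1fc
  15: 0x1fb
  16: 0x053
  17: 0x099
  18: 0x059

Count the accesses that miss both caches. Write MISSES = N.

MISSES = 10

0: 0x1f0 (blk 31, set 3) → MISS  vc=[]
1: 0x1fb (blk 31, set 3) → L1-HIT  vc=[]
2: 0x1d3 (blk 29, set 1) → MISS  vc=[]
3: 0x1f8 (blk 31, set 3) → L1-HIT  vc=[]
4: 0x1f6 (blk 31, set 3) → L1-HIT  vc=[]
5: 0x1b6 (blk 27, set 3) → MISS  vc=[31]
6: 0x1b5 (blk 27, set 3) → L1-HIT  vc=[31]
7: 0x51 (blk 5, set 1) → MISS  vc=[31, 29]
8: 0x7c (blk 7, set 3) → MISS  vc=[31, 29, 27]
9: 0x1dc (blk 29, set 1) → VC-HIT  vc=[31, 5, 27]
10: 0x79 (blk 7, set 3) → L1-HIT  vc=[31, 5, 27]
11: 0x1df (blk 29, set 1) → L1-HIT  vc=[31, 5, 27]
12: 0x192 (blk 25, set 1) → MISS  vc=[5, 27, 29]
13: 0xd2 (blk 13, set 1) → MISS  vc=[27, 29, 25]
14: 0x1fc (blk 31, set 3) → MISS  vc=[29, 25, 7]
15: 0x1fb (blk 31, set 3) → L1-HIT  vc=[29, 25, 7]
16: 0x53 (blk 5, set 1) → MISS  vc=[25, 7, 13]
17: 0x99 (blk 9, set 1) → MISS  vc=[7, 13, 5]
18: 0x59 (blk 5, set 1) → VC-HIT  vc=[7, 13, 9]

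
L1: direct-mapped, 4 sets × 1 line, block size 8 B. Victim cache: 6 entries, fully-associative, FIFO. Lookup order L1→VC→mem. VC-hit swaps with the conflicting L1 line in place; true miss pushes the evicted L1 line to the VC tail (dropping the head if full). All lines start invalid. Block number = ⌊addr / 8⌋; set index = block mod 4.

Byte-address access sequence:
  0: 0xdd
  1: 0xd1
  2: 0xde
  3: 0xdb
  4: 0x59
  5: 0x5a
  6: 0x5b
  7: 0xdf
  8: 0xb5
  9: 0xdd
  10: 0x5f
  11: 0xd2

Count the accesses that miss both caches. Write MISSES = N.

0: 0xdd (blk 27, set 3) → MISS  vc=[]
1: 0xd1 (blk 26, set 2) → MISS  vc=[]
2: 0xde (blk 27, set 3) → L1-HIT  vc=[]
3: 0xdb (blk 27, set 3) → L1-HIT  vc=[]
4: 0x59 (blk 11, set 3) → MISS  vc=[27]
5: 0x5a (blk 11, set 3) → L1-HIT  vc=[27]
6: 0x5b (blk 11, set 3) → L1-HIT  vc=[27]
7: 0xdf (blk 27, set 3) → VC-HIT  vc=[11]
8: 0xb5 (blk 22, set 2) → MISS  vc=[11, 26]
9: 0xdd (blk 27, set 3) → L1-HIT  vc=[11, 26]
10: 0x5f (blk 11, set 3) → VC-HIT  vc=[27, 26]
11: 0xd2 (blk 26, set 2) → VC-HIT  vc=[27, 22]

MISSES = 4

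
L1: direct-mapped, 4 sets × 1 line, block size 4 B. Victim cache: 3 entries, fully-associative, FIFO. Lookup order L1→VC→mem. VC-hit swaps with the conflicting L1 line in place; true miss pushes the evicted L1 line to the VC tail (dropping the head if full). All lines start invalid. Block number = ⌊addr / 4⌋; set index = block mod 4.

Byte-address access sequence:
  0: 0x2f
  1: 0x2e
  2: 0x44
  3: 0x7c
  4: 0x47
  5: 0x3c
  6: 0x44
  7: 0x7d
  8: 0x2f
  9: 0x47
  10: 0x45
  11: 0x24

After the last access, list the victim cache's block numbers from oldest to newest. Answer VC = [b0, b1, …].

VC = [31, 15, 17]

  [0] addr=0x2f blk=11 s=3: MISS | VC []
  [1] addr=0x2e blk=11 s=3: L1-HIT | VC []
  [2] addr=0x44 blk=17 s=1: MISS | VC []
  [3] addr=0x7c blk=31 s=3: MISS | VC [11]
  [4] addr=0x47 blk=17 s=1: L1-HIT | VC [11]
  [5] addr=0x3c blk=15 s=3: MISS | VC [11, 31]
  [6] addr=0x44 blk=17 s=1: L1-HIT | VC [11, 31]
  [7] addr=0x7d blk=31 s=3: VC-HIT | VC [11, 15]
  [8] addr=0x2f blk=11 s=3: VC-HIT | VC [31, 15]
  [9] addr=0x47 blk=17 s=1: L1-HIT | VC [31, 15]
  [10] addr=0x45 blk=17 s=1: L1-HIT | VC [31, 15]
  [11] addr=0x24 blk=9 s=1: MISS | VC [31, 15, 17]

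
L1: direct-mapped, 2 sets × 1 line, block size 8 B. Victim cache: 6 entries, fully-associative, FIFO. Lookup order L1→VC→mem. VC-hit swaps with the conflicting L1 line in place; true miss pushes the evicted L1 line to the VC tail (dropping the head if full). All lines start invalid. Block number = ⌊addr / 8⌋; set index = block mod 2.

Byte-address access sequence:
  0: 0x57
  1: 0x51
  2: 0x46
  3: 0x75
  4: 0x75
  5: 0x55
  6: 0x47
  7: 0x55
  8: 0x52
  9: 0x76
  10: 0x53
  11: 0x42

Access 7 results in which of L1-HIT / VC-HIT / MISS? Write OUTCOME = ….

OUTCOME = VC-HIT

#0 0x57→b10/s0 MISS; vc=[]
#1 0x51→b10/s0 L1-HIT; vc=[]
#2 0x46→b8/s0 MISS; vc=[10]
#3 0x75→b14/s0 MISS; vc=[10,8]
#4 0x75→b14/s0 L1-HIT; vc=[10,8]
#5 0x55→b10/s0 VC-HIT; vc=[14,8]
#6 0x47→b8/s0 VC-HIT; vc=[14,10]
#7 0x55→b10/s0 VC-HIT; vc=[14,8]
#8 0x52→b10/s0 L1-HIT; vc=[14,8]
#9 0x76→b14/s0 VC-HIT; vc=[10,8]
#10 0x53→b10/s0 VC-HIT; vc=[14,8]
#11 0x42→b8/s0 VC-HIT; vc=[14,10]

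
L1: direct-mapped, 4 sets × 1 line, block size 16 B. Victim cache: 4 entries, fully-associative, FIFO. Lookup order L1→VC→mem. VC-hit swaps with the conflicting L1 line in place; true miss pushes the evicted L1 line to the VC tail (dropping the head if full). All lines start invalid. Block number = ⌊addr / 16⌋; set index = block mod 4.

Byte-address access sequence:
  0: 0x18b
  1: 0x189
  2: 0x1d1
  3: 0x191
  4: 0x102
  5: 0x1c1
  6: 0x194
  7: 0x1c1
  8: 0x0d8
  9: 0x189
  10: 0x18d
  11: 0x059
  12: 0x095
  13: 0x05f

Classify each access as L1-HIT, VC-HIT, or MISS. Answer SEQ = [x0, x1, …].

#0 0x18b→b24/s0 MISS; vc=[]
#1 0x189→b24/s0 L1-HIT; vc=[]
#2 0x1d1→b29/s1 MISS; vc=[]
#3 0x191→b25/s1 MISS; vc=[29]
#4 0x102→b16/s0 MISS; vc=[29,24]
#5 0x1c1→b28/s0 MISS; vc=[29,24,16]
#6 0x194→b25/s1 L1-HIT; vc=[29,24,16]
#7 0x1c1→b28/s0 L1-HIT; vc=[29,24,16]
#8 0xd8→b13/s1 MISS; vc=[29,24,16,25]
#9 0x189→b24/s0 VC-HIT; vc=[29,28,16,25]
#10 0x18d→b24/s0 L1-HIT; vc=[29,28,16,25]
#11 0x59→b5/s1 MISS; vc=[28,16,25,13]
#12 0x95→b9/s1 MISS; vc=[16,25,13,5]
#13 0x5f→b5/s1 VC-HIT; vc=[16,25,13,9]

SEQ = [MISS, L1-HIT, MISS, MISS, MISS, MISS, L1-HIT, L1-HIT, MISS, VC-HIT, L1-HIT, MISS, MISS, VC-HIT]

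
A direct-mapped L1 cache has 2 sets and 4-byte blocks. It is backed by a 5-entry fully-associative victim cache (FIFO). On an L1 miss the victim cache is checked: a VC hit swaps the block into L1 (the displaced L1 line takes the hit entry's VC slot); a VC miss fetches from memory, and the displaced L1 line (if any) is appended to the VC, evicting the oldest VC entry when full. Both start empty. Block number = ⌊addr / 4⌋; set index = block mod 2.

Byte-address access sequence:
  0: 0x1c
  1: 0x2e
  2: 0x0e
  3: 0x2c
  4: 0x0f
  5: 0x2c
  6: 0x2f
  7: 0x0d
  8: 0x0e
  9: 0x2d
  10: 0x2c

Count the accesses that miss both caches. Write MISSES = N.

MISSES = 3

0: 0x1c (blk 7, set 1) → MISS  vc=[]
1: 0x2e (blk 11, set 1) → MISS  vc=[7]
2: 0xe (blk 3, set 1) → MISS  vc=[7, 11]
3: 0x2c (blk 11, set 1) → VC-HIT  vc=[7, 3]
4: 0xf (blk 3, set 1) → VC-HIT  vc=[7, 11]
5: 0x2c (blk 11, set 1) → VC-HIT  vc=[7, 3]
6: 0x2f (blk 11, set 1) → L1-HIT  vc=[7, 3]
7: 0xd (blk 3, set 1) → VC-HIT  vc=[7, 11]
8: 0xe (blk 3, set 1) → L1-HIT  vc=[7, 11]
9: 0x2d (blk 11, set 1) → VC-HIT  vc=[7, 3]
10: 0x2c (blk 11, set 1) → L1-HIT  vc=[7, 3]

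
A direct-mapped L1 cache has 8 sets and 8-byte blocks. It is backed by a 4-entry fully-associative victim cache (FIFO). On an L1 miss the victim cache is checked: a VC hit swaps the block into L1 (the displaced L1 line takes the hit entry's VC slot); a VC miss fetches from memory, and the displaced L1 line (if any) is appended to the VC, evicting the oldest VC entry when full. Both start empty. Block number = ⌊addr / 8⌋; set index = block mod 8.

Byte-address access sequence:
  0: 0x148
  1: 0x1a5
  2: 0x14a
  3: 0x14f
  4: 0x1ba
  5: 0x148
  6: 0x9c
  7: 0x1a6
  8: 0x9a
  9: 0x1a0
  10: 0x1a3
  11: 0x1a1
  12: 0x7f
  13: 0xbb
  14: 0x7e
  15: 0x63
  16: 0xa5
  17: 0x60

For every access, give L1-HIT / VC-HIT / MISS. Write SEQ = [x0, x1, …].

SEQ = [MISS, MISS, L1-HIT, L1-HIT, MISS, L1-HIT, MISS, L1-HIT, L1-HIT, L1-HIT, L1-HIT, L1-HIT, MISS, MISS, VC-HIT, MISS, MISS, VC-HIT]

#0 0x148→b41/s1 MISS; vc=[]
#1 0x1a5→b52/s4 MISS; vc=[]
#2 0x14a→b41/s1 L1-HIT; vc=[]
#3 0x14f→b41/s1 L1-HIT; vc=[]
#4 0x1ba→b55/s7 MISS; vc=[]
#5 0x148→b41/s1 L1-HIT; vc=[]
#6 0x9c→b19/s3 MISS; vc=[]
#7 0x1a6→b52/s4 L1-HIT; vc=[]
#8 0x9a→b19/s3 L1-HIT; vc=[]
#9 0x1a0→b52/s4 L1-HIT; vc=[]
#10 0x1a3→b52/s4 L1-HIT; vc=[]
#11 0x1a1→b52/s4 L1-HIT; vc=[]
#12 0x7f→b15/s7 MISS; vc=[55]
#13 0xbb→b23/s7 MISS; vc=[55,15]
#14 0x7e→b15/s7 VC-HIT; vc=[55,23]
#15 0x63→b12/s4 MISS; vc=[55,23,52]
#16 0xa5→b20/s4 MISS; vc=[55,23,52,12]
#17 0x60→b12/s4 VC-HIT; vc=[55,23,52,20]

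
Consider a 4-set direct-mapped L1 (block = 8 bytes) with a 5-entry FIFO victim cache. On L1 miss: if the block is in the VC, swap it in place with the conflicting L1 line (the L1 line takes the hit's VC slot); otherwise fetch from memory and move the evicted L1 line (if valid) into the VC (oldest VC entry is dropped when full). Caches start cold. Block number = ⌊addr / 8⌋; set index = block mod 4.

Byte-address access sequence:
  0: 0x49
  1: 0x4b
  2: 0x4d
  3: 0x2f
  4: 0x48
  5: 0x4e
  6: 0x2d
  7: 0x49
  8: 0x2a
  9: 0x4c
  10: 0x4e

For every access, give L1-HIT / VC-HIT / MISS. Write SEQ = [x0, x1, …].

#0 0x49→b9/s1 MISS; vc=[]
#1 0x4b→b9/s1 L1-HIT; vc=[]
#2 0x4d→b9/s1 L1-HIT; vc=[]
#3 0x2f→b5/s1 MISS; vc=[9]
#4 0x48→b9/s1 VC-HIT; vc=[5]
#5 0x4e→b9/s1 L1-HIT; vc=[5]
#6 0x2d→b5/s1 VC-HIT; vc=[9]
#7 0x49→b9/s1 VC-HIT; vc=[5]
#8 0x2a→b5/s1 VC-HIT; vc=[9]
#9 0x4c→b9/s1 VC-HIT; vc=[5]
#10 0x4e→b9/s1 L1-HIT; vc=[5]

SEQ = [MISS, L1-HIT, L1-HIT, MISS, VC-HIT, L1-HIT, VC-HIT, VC-HIT, VC-HIT, VC-HIT, L1-HIT]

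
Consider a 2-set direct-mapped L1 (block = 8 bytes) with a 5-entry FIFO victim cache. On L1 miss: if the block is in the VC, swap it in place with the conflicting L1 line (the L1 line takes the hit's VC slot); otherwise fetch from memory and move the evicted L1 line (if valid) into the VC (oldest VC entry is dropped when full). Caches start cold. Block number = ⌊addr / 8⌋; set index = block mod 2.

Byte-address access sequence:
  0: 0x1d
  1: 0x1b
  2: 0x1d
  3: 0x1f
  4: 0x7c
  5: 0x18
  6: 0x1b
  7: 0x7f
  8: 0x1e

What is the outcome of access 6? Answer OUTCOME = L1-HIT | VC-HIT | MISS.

OUTCOME = L1-HIT

  [0] addr=0x1d blk=3 s=1: MISS | VC []
  [1] addr=0x1b blk=3 s=1: L1-HIT | VC []
  [2] addr=0x1d blk=3 s=1: L1-HIT | VC []
  [3] addr=0x1f blk=3 s=1: L1-HIT | VC []
  [4] addr=0x7c blk=15 s=1: MISS | VC [3]
  [5] addr=0x18 blk=3 s=1: VC-HIT | VC [15]
  [6] addr=0x1b blk=3 s=1: L1-HIT | VC [15]
  [7] addr=0x7f blk=15 s=1: VC-HIT | VC [3]
  [8] addr=0x1e blk=3 s=1: VC-HIT | VC [15]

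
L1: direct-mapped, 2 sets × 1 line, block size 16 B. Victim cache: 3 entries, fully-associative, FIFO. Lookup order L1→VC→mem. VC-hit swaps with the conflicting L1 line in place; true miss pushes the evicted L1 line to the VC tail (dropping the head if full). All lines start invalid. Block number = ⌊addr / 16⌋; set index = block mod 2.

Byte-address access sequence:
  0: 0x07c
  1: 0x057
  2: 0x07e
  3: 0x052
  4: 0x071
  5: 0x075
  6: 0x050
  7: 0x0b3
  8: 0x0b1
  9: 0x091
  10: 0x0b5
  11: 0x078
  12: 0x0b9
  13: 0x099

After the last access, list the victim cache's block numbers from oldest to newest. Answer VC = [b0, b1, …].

#0 0x7c→b7/s1 MISS; vc=[]
#1 0x57→b5/s1 MISS; vc=[7]
#2 0x7e→b7/s1 VC-HIT; vc=[5]
#3 0x52→b5/s1 VC-HIT; vc=[7]
#4 0x71→b7/s1 VC-HIT; vc=[5]
#5 0x75→b7/s1 L1-HIT; vc=[5]
#6 0x50→b5/s1 VC-HIT; vc=[7]
#7 0xb3→b11/s1 MISS; vc=[7,5]
#8 0xb1→b11/s1 L1-HIT; vc=[7,5]
#9 0x91→b9/s1 MISS; vc=[7,5,11]
#10 0xb5→b11/s1 VC-HIT; vc=[7,5,9]
#11 0x78→b7/s1 VC-HIT; vc=[11,5,9]
#12 0xb9→b11/s1 VC-HIT; vc=[7,5,9]
#13 0x99→b9/s1 VC-HIT; vc=[7,5,11]

VC = [7, 5, 11]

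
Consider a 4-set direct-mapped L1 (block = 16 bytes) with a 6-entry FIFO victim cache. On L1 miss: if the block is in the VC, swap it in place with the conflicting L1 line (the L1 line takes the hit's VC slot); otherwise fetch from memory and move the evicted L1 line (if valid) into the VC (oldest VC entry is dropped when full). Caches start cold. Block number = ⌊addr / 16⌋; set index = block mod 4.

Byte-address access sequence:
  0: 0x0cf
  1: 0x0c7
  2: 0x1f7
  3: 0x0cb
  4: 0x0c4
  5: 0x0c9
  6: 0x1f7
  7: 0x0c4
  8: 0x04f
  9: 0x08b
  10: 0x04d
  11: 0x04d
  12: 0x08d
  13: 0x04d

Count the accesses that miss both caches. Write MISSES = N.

  [0] addr=0xcf blk=12 s=0: MISS | VC []
  [1] addr=0xc7 blk=12 s=0: L1-HIT | VC []
  [2] addr=0x1f7 blk=31 s=3: MISS | VC []
  [3] addr=0xcb blk=12 s=0: L1-HIT | VC []
  [4] addr=0xc4 blk=12 s=0: L1-HIT | VC []
  [5] addr=0xc9 blk=12 s=0: L1-HIT | VC []
  [6] addr=0x1f7 blk=31 s=3: L1-HIT | VC []
  [7] addr=0xc4 blk=12 s=0: L1-HIT | VC []
  [8] addr=0x4f blk=4 s=0: MISS | VC [12]
  [9] addr=0x8b blk=8 s=0: MISS | VC [12, 4]
  [10] addr=0x4d blk=4 s=0: VC-HIT | VC [12, 8]
  [11] addr=0x4d blk=4 s=0: L1-HIT | VC [12, 8]
  [12] addr=0x8d blk=8 s=0: VC-HIT | VC [12, 4]
  [13] addr=0x4d blk=4 s=0: VC-HIT | VC [12, 8]

MISSES = 4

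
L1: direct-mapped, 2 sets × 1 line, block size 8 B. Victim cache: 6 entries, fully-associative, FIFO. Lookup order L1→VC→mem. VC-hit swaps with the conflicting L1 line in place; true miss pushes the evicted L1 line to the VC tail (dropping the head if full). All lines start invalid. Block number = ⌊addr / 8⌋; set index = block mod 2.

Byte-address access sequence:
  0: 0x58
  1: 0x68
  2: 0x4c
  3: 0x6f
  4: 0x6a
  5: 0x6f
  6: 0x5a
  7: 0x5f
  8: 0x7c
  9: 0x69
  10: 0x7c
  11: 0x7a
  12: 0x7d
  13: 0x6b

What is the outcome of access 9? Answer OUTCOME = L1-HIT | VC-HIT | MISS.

OUTCOME = VC-HIT

  [0] addr=0x58 blk=11 s=1: MISS | VC []
  [1] addr=0x68 blk=13 s=1: MISS | VC [11]
  [2] addr=0x4c blk=9 s=1: MISS | VC [11, 13]
  [3] addr=0x6f blk=13 s=1: VC-HIT | VC [11, 9]
  [4] addr=0x6a blk=13 s=1: L1-HIT | VC [11, 9]
  [5] addr=0x6f blk=13 s=1: L1-HIT | VC [11, 9]
  [6] addr=0x5a blk=11 s=1: VC-HIT | VC [13, 9]
  [7] addr=0x5f blk=11 s=1: L1-HIT | VC [13, 9]
  [8] addr=0x7c blk=15 s=1: MISS | VC [13, 9, 11]
  [9] addr=0x69 blk=13 s=1: VC-HIT | VC [15, 9, 11]
  [10] addr=0x7c blk=15 s=1: VC-HIT | VC [13, 9, 11]
  [11] addr=0x7a blk=15 s=1: L1-HIT | VC [13, 9, 11]
  [12] addr=0x7d blk=15 s=1: L1-HIT | VC [13, 9, 11]
  [13] addr=0x6b blk=13 s=1: VC-HIT | VC [15, 9, 11]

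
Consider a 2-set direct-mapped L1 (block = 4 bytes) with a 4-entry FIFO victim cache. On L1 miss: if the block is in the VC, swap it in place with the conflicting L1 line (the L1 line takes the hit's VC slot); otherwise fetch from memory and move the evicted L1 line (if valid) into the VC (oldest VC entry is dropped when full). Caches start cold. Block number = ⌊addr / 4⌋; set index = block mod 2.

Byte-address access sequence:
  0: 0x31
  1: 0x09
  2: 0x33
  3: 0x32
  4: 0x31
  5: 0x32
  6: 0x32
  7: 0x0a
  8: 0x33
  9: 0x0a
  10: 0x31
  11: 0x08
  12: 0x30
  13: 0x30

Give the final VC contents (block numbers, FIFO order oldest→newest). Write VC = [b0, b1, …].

VC = [2]

0: 0x31 (blk 12, set 0) → MISS  vc=[]
1: 0x9 (blk 2, set 0) → MISS  vc=[12]
2: 0x33 (blk 12, set 0) → VC-HIT  vc=[2]
3: 0x32 (blk 12, set 0) → L1-HIT  vc=[2]
4: 0x31 (blk 12, set 0) → L1-HIT  vc=[2]
5: 0x32 (blk 12, set 0) → L1-HIT  vc=[2]
6: 0x32 (blk 12, set 0) → L1-HIT  vc=[2]
7: 0xa (blk 2, set 0) → VC-HIT  vc=[12]
8: 0x33 (blk 12, set 0) → VC-HIT  vc=[2]
9: 0xa (blk 2, set 0) → VC-HIT  vc=[12]
10: 0x31 (blk 12, set 0) → VC-HIT  vc=[2]
11: 0x8 (blk 2, set 0) → VC-HIT  vc=[12]
12: 0x30 (blk 12, set 0) → VC-HIT  vc=[2]
13: 0x30 (blk 12, set 0) → L1-HIT  vc=[2]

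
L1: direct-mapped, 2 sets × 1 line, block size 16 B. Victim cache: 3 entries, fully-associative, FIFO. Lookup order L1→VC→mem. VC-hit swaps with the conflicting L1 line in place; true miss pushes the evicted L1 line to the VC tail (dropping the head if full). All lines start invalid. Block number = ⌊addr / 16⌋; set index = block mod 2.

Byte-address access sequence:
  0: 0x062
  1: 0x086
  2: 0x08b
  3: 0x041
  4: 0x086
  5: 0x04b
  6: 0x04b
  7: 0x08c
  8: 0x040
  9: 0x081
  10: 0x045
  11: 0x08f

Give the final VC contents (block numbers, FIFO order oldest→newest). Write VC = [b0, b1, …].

VC = [6, 4]

0: 0x62 (blk 6, set 0) → MISS  vc=[]
1: 0x86 (blk 8, set 0) → MISS  vc=[6]
2: 0x8b (blk 8, set 0) → L1-HIT  vc=[6]
3: 0x41 (blk 4, set 0) → MISS  vc=[6, 8]
4: 0x86 (blk 8, set 0) → VC-HIT  vc=[6, 4]
5: 0x4b (blk 4, set 0) → VC-HIT  vc=[6, 8]
6: 0x4b (blk 4, set 0) → L1-HIT  vc=[6, 8]
7: 0x8c (blk 8, set 0) → VC-HIT  vc=[6, 4]
8: 0x40 (blk 4, set 0) → VC-HIT  vc=[6, 8]
9: 0x81 (blk 8, set 0) → VC-HIT  vc=[6, 4]
10: 0x45 (blk 4, set 0) → VC-HIT  vc=[6, 8]
11: 0x8f (blk 8, set 0) → VC-HIT  vc=[6, 4]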